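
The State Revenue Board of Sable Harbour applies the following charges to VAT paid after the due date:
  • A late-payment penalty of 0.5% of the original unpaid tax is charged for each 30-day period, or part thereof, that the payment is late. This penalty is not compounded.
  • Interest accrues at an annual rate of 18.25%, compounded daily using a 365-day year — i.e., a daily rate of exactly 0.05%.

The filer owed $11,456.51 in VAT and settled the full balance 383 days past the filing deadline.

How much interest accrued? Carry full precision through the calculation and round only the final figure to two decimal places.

$2,417.40

Interest: $11,456.51 × ((1 + 0.0005)^383 − 1) = $11,456.51 × 0.21100687… = $2,417.4024…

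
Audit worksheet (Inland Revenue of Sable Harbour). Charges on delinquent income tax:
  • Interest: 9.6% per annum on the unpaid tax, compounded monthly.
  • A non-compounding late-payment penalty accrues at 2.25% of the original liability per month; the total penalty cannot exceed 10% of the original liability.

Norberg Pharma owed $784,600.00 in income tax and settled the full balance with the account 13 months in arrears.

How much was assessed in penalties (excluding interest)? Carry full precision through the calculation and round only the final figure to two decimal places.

Penalty (uncapped): 13 × 2.25% × $784,600.00 = $229,495.50; cap = 10% × $784,600.00 = $78,460.00 → penalty = $78,460.00

$78,460.00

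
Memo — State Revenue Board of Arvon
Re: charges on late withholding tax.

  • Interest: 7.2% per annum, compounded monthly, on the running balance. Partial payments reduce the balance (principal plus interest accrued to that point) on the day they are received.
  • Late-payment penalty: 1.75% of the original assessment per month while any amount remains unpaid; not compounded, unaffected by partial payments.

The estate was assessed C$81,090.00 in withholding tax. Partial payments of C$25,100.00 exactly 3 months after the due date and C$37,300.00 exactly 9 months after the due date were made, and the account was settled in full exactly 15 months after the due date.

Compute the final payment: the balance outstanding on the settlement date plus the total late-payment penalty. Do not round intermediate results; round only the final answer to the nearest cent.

C$44,357.71

Monthly rate = 7.2% ÷ 12 = 0.6%
Balance at month 3: C$81,090.0000 × (1 + 0.006)^3 = C$82,558.3952…
After C$25,100.00 payment: C$82,558.3952… − C$25,100.00 = C$57,458.3952…
Balance at month 9: C$57,458.3952… × (1 + 0.006)^6 = C$59,558.1743…
After C$37,300.00 payment: C$59,558.1743… − C$37,300.00 = C$22,258.1743…
Balance at month 15: C$22,258.1743… × (1 + 0.006)^6 = C$23,071.5846…
Penalty: 15 × 1.75% × C$81,090.00 = C$21,286.13…
Final settlement = outstanding balance + penalty = C$23,071.5846… + C$21,286.13… = C$44,357.71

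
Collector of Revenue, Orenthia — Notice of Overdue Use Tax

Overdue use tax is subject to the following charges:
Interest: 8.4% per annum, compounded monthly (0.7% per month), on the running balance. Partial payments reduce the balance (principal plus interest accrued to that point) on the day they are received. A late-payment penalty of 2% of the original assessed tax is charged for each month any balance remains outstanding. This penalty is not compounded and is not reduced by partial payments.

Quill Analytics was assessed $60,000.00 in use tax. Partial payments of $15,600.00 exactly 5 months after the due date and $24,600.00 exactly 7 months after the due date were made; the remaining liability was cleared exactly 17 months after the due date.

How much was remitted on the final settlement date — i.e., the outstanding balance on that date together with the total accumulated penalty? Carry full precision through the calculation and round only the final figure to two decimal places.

$44,614.87

Balance at month 5: $60,000.0000 × (1 + 0.007)^5 = $62,129.6065…
After $15,600.00 payment: $62,129.6065… − $15,600.00 = $46,529.6065…
Balance at month 7: $46,529.6065… × (1 + 0.007)^2 = $47,183.3010…
After $24,600.00 payment: $47,183.3010… − $24,600.00 = $22,583.3010…
Balance at month 17: $22,583.3010… × (1 + 0.007)^10 = $24,214.8692…
Penalty: 17 × 2% × $60,000.00 = $20,400.00
Final settlement = outstanding balance + penalty = $24,214.8692… + $20,400.00 = $44,614.87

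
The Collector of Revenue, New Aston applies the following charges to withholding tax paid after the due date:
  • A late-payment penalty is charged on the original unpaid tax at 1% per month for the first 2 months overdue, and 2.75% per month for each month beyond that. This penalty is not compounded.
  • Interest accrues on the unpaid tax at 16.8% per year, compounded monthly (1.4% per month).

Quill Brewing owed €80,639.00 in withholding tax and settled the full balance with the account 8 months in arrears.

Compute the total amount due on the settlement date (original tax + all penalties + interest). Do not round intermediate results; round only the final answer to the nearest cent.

€105,043.94

Penalty, months 1–2: 2 × 1% × €80,639.00 = €1,612.78
Penalty, months 3–8: 6 × 2.75% × €80,639.00 = €13,305.44…
Interest: €80,639.00 × ((1 + 0.014)^8 − 1) = €80,639.00 × 0.1176444… = €9,486.7254…
Total = €80,639.00 + €14,918.2150 + €9,486.7254… = €105,043.94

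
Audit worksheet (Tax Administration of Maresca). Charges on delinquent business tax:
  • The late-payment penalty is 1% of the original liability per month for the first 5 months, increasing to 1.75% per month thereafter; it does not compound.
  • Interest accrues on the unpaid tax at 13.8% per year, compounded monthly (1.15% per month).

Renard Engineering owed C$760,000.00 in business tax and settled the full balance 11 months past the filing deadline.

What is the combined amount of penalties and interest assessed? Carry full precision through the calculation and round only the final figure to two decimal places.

C$219,663.23

Penalty, months 1–5: 5 × 1% × C$760,000.00 = C$38,000.00
Penalty, months 6–11: 6 × 1.75% × C$760,000.00 = C$79,800.00
Interest: C$760,000.00 × ((1 + 0.0115)^11 − 1) = C$760,000.00 × 0.1340306… = C$101,863.2257…
Penalties + interest = C$117,800.0000 + C$101,863.2257… = C$219,663.23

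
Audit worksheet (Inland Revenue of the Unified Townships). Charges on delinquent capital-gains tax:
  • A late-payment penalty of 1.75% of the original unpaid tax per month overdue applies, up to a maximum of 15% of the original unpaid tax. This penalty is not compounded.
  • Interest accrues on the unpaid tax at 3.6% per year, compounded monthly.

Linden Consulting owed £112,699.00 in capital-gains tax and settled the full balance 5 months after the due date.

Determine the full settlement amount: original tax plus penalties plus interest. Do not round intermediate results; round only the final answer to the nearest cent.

£124,260.82

Penalty: 5 × 1.75% × £112,699.00 = £9,861.16… (below the 15% cap of £16,904.85)
Interest (3.6%/yr ÷ 12 = 0.3%/month): £112,699.00 × ((1 + 0.003)^5 − 1) = £1,700.6584…
Total = £112,699.00 + £9,861.1625 + £1,700.6584… = £124,260.82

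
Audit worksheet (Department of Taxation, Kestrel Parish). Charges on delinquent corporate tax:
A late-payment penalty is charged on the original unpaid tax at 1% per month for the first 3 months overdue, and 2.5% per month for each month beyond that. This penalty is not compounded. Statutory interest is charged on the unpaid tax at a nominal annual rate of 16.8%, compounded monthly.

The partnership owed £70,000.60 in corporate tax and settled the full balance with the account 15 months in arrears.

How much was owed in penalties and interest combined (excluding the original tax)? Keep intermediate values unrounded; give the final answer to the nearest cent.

£39,332.12

Penalty, months 1–3: 3 × 1% × £70,000.60 = £2,100.02…
Penalty, months 4–15: 12 × 2.5% × £70,000.60 = £21,000.18
Interest (16.8%/yr ÷ 12 = 1.4%/month): £70,000.60 × ((1 + 0.014)^15 − 1) = £16,231.9219…
Penalties + interest = £23,100.1980 + £16,231.9219… = £39,332.12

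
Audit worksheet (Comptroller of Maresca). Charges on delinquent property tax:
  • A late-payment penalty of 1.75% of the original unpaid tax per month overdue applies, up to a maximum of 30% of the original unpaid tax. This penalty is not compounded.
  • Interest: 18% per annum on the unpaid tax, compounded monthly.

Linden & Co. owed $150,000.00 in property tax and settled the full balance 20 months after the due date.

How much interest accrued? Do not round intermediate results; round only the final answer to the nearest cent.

Interest (18%/yr ÷ 12 = 1.5%/month): $150,000.00 × ((1 + 0.015)^20 − 1) = $52,028.2510…

$52,028.25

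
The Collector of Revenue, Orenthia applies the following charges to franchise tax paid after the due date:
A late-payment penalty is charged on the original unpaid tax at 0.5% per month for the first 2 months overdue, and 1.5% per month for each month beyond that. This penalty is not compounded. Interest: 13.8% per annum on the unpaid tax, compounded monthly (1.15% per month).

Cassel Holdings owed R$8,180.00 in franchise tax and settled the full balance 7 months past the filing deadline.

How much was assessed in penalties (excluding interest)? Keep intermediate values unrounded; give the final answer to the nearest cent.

R$695.30

Penalty, months 1–2: 2 × 0.5% × R$8,180.00 = R$81.80
Penalty, months 3–7: 5 × 1.5% × R$8,180.00 = R$613.50
Total penalty = R$81.80 + R$613.50 = R$695.30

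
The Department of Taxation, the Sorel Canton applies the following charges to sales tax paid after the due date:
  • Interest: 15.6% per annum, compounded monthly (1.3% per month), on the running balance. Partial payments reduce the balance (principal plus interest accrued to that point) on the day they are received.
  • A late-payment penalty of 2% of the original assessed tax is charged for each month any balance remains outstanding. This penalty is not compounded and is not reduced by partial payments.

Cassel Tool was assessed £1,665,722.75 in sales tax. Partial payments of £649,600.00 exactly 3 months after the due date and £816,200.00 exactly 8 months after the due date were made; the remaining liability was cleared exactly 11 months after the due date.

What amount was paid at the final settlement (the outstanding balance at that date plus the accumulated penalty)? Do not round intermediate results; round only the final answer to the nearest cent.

£717,721.88

Balance at month 3: £1,665,722.7500 × (1 + 0.013)^3 = £1,731,534.1183…
After £649,600.00 payment: £1,731,534.1183… − £649,600.00 = £1,081,934.1183…
Balance at month 8: £1,081,934.1183… × (1 + 0.013)^5 = £1,154,112.2296…
After £816,200.00 payment: £1,154,112.2296… − £816,200.00 = £337,912.2296…
Balance at month 11: £337,912.2296… × (1 + 0.013)^3 = £351,262.8705…
Penalty: 11 × 2% × £1,665,722.75 = £366,459.01…
Final settlement = outstanding balance + penalty = £351,262.8705… + £366,459.01… = £717,721.88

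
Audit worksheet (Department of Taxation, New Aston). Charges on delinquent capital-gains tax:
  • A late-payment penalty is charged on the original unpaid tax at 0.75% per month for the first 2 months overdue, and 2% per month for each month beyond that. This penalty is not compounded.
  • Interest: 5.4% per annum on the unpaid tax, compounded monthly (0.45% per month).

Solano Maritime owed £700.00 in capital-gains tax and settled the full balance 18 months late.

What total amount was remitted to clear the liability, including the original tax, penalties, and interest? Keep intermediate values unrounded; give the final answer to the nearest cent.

Penalty, months 1–2: 2 × 0.75% × £700.00 = £10.50
Penalty, months 3–18: 16 × 2% × £700.00 = £224.00
Interest: £700.00 × ((1 + 0.0045)^18 − 1) = £700.00 × 0.0841739… = £58.9217…
Total = £700.00 + £234.5000 + £58.9217… = £993.42

£993.42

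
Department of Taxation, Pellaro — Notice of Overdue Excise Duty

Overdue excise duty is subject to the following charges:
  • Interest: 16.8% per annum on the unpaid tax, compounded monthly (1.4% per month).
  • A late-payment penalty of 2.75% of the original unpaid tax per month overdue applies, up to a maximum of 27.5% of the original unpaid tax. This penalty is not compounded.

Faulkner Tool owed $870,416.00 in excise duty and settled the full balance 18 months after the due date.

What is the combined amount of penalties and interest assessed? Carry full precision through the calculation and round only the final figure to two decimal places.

$486,866.67

Penalty (uncapped): 18 × 2.75% × $870,416.00 = $430,855.92; cap = 27.5% × $870,416.00 = $239,364.40 → penalty = $239,364.40
Interest: $870,416.00 × ((1 + 0.014)^18 − 1) = $870,416.00 × 0.2843494… = $247,502.2745…
Penalties + interest = $239,364.4000 + $247,502.2745… = $486,866.67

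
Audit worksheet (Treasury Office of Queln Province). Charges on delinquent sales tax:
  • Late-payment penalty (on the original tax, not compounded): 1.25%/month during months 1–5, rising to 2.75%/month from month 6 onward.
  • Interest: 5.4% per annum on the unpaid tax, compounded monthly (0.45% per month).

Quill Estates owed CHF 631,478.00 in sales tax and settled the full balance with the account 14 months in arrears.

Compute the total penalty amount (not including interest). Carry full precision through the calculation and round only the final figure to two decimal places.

Penalty, months 1–5: 5 × 1.25% × CHF 631,478.00 = CHF 39,467.38…
Penalty, months 6–14: 9 × 2.75% × CHF 631,478.00 = CHF 156,290.81…
Total penalty = CHF 39,467.38… + CHF 156,290.81… = CHF 195,758.18

CHF 195,758.18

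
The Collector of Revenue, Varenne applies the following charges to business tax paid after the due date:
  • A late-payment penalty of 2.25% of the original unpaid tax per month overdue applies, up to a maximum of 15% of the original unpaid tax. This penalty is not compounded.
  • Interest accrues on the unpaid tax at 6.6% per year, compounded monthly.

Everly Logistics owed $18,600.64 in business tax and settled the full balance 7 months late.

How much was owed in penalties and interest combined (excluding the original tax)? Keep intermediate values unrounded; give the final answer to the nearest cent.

Penalty (uncapped): 7 × 2.25% × $18,600.64 = $2,929.60…; cap = 15% × $18,600.64 = $2,790.10… → penalty = $2,790.10…
Interest (6.6%/yr ÷ 12 = 0.55%/month): $18,600.64 × ((1 + 0.0055)^7 − 1) = $728.0496…
Penalties + interest = $2,790.0960 + $728.0496… = $3,518.15

$3,518.15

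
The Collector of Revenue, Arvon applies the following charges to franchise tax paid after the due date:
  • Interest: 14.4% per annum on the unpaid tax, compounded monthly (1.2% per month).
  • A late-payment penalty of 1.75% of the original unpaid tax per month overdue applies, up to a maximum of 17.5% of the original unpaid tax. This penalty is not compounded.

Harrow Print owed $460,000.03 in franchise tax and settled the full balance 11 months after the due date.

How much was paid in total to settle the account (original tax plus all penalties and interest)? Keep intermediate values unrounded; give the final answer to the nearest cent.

$604,997.60

Penalty (uncapped): 11 × 1.75% × $460,000.03 = $88,550.01…; cap = 17.5% × $460,000.03 = $80,500.01… → penalty = $80,500.01…
Interest: $460,000.03 × ((1 + 0.012)^11 − 1) = $460,000.03 × 0.1402121… = $64,497.5607…
Total = $460,000.03 + $80,500.0053… + $64,497.5607… = $604,997.60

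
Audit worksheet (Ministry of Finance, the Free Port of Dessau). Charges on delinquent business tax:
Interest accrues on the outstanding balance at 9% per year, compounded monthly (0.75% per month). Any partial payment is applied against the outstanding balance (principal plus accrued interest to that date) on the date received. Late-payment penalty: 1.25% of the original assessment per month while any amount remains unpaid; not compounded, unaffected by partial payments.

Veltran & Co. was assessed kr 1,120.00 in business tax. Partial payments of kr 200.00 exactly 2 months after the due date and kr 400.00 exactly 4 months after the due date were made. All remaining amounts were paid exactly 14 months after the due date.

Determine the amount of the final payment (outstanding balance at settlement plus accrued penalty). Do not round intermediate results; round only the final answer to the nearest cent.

kr 789.71

Balance at month 2: kr 1,120.0000 × (1 + 0.0075)^2 = kr 1,136.8630
After kr 200.00 payment: kr 1,136.8630 − kr 200.00 = kr 936.8630
Balance at month 4: kr 936.8630 × (1 + 0.0075)^2 = kr 950.9686…
After kr 400.00 payment: kr 950.9686… − kr 400.00 = kr 550.9686…
Balance at month 14: kr 550.9686… × (1 + 0.0075)^10 = kr 593.7142…
Penalty: 14 × 1.25% × kr 1,120.00 = kr 196.00
Final settlement = outstanding balance + penalty = kr 593.7142… + kr 196.00 = kr 789.71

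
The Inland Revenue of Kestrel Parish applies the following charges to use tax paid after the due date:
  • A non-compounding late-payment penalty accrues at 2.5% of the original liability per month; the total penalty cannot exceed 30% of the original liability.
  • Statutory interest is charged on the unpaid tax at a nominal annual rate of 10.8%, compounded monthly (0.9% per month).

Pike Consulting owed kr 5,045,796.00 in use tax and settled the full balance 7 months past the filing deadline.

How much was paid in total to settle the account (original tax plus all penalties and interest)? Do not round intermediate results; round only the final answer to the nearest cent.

Penalty: 7 × 2.5% × kr 5,045,796.00 = kr 883,014.30 (below the 30% cap of kr 1,513,738.80)
Interest: kr 5,045,796.00 × ((1 + 0.009)^7 − 1) = kr 5,045,796.00 × 0.0647267… = kr 326,597.9554…
Total = kr 5,045,796.00 + kr 883,014.3000 + kr 326,597.9554… = kr 6,255,408.26

kr 6,255,408.26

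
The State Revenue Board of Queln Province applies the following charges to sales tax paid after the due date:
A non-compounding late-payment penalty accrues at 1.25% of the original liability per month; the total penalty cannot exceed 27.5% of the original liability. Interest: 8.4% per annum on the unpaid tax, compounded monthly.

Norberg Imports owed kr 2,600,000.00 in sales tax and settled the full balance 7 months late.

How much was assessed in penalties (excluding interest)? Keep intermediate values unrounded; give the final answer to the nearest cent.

kr 227,500.00

Penalty: 7 × 1.25% × kr 2,600,000.00 = kr 227,500.00 (below the 27.5% cap of kr 715,000.00)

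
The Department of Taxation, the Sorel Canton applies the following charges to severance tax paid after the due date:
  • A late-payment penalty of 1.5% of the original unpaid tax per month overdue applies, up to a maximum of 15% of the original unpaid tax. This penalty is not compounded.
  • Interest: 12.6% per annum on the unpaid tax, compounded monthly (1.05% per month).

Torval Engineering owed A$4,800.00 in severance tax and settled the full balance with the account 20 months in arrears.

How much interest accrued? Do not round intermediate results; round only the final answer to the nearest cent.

Interest: A$4,800.00 × ((1 + 0.0105)^20 − 1) = A$4,800.00 × 0.2323281… = A$1,115.1750…

A$1,115.17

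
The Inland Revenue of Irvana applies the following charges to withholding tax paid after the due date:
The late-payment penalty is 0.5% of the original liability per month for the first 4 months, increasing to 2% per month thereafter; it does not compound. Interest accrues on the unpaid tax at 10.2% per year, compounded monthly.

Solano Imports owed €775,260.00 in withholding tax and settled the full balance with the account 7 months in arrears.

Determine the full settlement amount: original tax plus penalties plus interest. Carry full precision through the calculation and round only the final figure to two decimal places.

Penalty, months 1–4: 4 × 0.5% × €775,260.00 = €15,505.20
Penalty, months 5–7: 3 × 2% × €775,260.00 = €46,515.60
Interest (10.2%/yr ÷ 12 = 0.85%/month): €775,260.00 × ((1 + 0.0085)^7 − 1) = €47,321.0393…
Total = €775,260.00 + €62,020.8000 + €47,321.0393… = €884,601.84

€884,601.84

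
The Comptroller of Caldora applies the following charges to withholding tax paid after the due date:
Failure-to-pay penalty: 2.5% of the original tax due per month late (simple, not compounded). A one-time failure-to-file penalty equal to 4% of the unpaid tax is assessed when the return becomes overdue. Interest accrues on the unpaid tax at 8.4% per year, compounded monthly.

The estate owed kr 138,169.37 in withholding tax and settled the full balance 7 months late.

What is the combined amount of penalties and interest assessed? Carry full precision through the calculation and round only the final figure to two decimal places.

kr 36,620.56

Failure-to-file penalty: 4% × kr 138,169.37 = kr 5,526.77…
Failure-to-pay penalty: 7 × 2.5% × kr 138,169.37 = kr 24,179.64…
Interest (8.4%/yr ÷ 12 = 0.7%/month): kr 138,169.37 × ((1 + 0.007)^7 − 1) = kr 6,914.1458…
Penalties + interest = kr 29,706.4146… + kr 6,914.1458… = kr 36,620.56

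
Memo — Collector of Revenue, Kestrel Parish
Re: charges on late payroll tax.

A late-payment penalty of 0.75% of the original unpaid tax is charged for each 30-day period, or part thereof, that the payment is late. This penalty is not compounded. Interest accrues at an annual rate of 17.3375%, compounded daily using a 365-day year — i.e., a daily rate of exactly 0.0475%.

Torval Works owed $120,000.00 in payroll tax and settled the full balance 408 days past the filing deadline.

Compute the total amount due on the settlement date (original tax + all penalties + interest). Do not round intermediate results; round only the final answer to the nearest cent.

$158,255.72

Penalty periods: ⌈408/30⌉ = 14; penalty = 14 × 0.75% × $120,000.00 = $12,600.00
Interest: $120,000.00 × ((1 + 0.000475)^408 − 1) = $120,000.00 × 0.21379764… = $25,655.7164…
Total = $120,000.00 + $12,600.0000 + $25,655.7164… = $158,255.72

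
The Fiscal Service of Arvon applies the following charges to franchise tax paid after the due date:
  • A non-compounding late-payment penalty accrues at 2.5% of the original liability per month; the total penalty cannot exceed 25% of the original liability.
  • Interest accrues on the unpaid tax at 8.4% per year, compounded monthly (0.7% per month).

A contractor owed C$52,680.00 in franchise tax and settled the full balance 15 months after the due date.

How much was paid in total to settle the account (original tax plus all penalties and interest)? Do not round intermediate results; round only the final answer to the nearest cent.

Penalty (uncapped): 15 × 2.5% × C$52,680.00 = C$19,755.00; cap = 25% × C$52,680.00 = C$13,170.00 → penalty = C$13,170.00
Interest: C$52,680.00 × ((1 + 0.007)^15 − 1) = C$52,680.00 × 0.1103044… = C$5,810.8354…
Total = C$52,680.00 + C$13,170.0000 + C$5,810.8354… = C$71,660.84

C$71,660.84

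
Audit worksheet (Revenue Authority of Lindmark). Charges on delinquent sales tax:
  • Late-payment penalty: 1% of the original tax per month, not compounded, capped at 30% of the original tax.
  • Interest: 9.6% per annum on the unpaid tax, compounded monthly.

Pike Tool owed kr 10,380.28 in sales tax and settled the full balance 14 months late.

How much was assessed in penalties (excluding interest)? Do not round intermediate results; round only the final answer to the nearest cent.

kr 1,453.24

Penalty: 14 × 1% × kr 10,380.28 = kr 1,453.24… (below the 30% cap of kr 3,114.08…)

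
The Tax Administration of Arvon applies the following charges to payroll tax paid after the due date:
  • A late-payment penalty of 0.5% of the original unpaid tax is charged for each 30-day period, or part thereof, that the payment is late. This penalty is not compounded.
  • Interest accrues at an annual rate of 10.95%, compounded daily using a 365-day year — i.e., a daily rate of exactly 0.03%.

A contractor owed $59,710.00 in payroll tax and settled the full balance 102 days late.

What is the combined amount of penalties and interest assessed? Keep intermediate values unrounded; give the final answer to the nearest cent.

$3,049.29

Penalty periods: ⌈102/30⌉ = 4; penalty = 4 × 0.5% × $59,710.00 = $1,194.20
Interest: $59,710.00 × ((1 + 0.0003)^102 − 1) = $59,710.00 × 0.03106826… = $1,855.0858…
Penalties + interest = $1,194.2000 + $1,855.0858… = $3,049.29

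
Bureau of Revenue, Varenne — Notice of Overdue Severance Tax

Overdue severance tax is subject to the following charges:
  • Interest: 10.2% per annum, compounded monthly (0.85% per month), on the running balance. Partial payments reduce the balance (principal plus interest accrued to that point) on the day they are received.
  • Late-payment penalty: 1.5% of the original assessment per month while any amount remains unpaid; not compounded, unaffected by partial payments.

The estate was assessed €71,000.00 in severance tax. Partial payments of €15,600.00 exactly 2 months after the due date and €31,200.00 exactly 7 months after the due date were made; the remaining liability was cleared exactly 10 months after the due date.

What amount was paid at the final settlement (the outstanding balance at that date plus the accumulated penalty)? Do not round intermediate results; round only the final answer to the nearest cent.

Balance at month 2: €71,000.0000 × (1 + 0.0085)^2 = €72,212.1298…
After €15,600.00 payment: €72,212.1298… − €15,600.00 = €56,612.1298…
Balance at month 7: €56,612.1298… × (1 + 0.0085)^5 = €59,059.3967…
After €31,200.00 payment: €59,059.3967… − €31,200.00 = €27,859.3967…
Balance at month 10: €27,859.3967… × (1 + 0.0085)^3 = €28,575.8669…
Penalty: 10 × 1.5% × €71,000.00 = €10,650.00
Final settlement = outstanding balance + penalty = €28,575.8669… + €10,650.00 = €39,225.87

€39,225.87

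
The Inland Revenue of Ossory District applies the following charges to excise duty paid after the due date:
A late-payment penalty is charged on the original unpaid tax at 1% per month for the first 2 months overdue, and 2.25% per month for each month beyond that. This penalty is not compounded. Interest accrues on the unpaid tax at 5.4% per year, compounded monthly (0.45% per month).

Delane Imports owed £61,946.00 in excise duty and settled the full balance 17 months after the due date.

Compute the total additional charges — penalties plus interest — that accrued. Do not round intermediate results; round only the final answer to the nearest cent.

£27,059.06

Penalty, months 1–2: 2 × 1% × £61,946.00 = £1,238.92
Penalty, months 3–17: 15 × 2.25% × £61,946.00 = £20,906.78…
Interest: £61,946.00 × ((1 + 0.0045)^17 − 1) = £61,946.00 × 0.0793170… = £4,913.3679…
Penalties + interest = £22,145.6950 + £4,913.3679… = £27,059.06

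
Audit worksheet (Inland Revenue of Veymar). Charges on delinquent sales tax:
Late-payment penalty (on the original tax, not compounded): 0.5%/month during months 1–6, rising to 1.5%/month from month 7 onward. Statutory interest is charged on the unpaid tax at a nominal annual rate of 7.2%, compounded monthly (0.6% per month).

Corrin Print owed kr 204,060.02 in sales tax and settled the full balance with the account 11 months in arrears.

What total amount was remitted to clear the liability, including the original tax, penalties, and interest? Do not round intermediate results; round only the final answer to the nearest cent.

Penalty, months 1–6: 6 × 0.5% × kr 204,060.02 = kr 6,121.80…
Penalty, months 7–11: 5 × 1.5% × kr 204,060.02 = kr 15,304.50…
Interest: kr 204,060.02 × ((1 + 0.006)^11 − 1) = kr 204,060.02 × 0.0680161… = kr 13,879.3609…
Total = kr 204,060.02 + kr 21,426.3021 + kr 13,879.3609… = kr 239,365.68

kr 239,365.68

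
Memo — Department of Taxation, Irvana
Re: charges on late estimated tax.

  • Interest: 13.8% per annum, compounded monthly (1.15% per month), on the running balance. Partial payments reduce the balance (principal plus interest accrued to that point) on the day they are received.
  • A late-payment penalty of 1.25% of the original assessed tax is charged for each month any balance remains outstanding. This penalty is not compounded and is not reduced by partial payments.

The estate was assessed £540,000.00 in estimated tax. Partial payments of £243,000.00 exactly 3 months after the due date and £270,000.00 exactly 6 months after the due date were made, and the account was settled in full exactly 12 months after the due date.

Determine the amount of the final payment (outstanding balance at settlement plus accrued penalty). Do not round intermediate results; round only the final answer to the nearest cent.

£141,905.93

Balance at month 3: £540,000.0000 × (1 + 0.0115)^3 = £558,845.0663…
After £243,000.00 payment: £558,845.0663… − £243,000.00 = £315,845.0663…
Balance at month 6: £315,845.0663… × (1 + 0.0115)^3 = £326,867.5129…
After £270,000.00 payment: £326,867.5129… − £270,000.00 = £56,867.5129…
Balance at month 12: £56,867.5129… × (1 + 0.0115)^6 = £60,905.9270…
Penalty: 12 × 1.25% × £540,000.00 = £81,000.00
Final settlement = outstanding balance + penalty = £60,905.9270… + £81,000.00 = £141,905.93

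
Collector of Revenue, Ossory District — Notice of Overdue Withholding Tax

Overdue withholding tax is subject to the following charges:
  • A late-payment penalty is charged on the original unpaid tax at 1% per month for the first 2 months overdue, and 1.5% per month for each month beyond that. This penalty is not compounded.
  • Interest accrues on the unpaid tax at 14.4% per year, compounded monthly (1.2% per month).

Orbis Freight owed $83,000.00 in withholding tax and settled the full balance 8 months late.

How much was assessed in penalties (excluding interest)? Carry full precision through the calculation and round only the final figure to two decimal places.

Penalty, months 1–2: 2 × 1% × $83,000.00 = $1,660.00
Penalty, months 3–8: 6 × 1.5% × $83,000.00 = $7,470.00
Total penalty = $1,660.00 + $7,470.00 = $9,130.00

$9,130.00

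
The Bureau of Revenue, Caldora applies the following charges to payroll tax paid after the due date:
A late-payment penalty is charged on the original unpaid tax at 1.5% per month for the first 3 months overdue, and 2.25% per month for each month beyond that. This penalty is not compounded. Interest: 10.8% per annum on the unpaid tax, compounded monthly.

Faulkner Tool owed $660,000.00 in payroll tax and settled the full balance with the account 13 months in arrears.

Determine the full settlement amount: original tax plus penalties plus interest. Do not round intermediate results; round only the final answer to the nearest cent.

Penalty, months 1–3: 3 × 1.5% × $660,000.00 = $29,700.00
Penalty, months 4–13: 10 × 2.25% × $660,000.00 = $148,500.00
Interest (10.8%/yr ÷ 12 = 0.9%/month): $660,000.00 × ((1 + 0.009)^13 − 1) = $81,530.6329…
Total = $660,000.00 + $178,200.0000 + $81,530.6329… = $919,730.63

$919,730.63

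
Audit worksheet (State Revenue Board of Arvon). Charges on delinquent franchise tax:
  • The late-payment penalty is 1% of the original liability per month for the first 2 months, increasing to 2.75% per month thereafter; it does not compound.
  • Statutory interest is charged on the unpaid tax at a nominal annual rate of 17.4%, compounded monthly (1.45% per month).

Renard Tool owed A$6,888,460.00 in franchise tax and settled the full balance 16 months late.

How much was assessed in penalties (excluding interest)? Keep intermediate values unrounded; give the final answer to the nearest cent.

A$2,789,826.30

Penalty, months 1–2: 2 × 1% × A$6,888,460.00 = A$137,769.20
Penalty, months 3–16: 14 × 2.75% × A$6,888,460.00 = A$2,652,057.10
Total penalty = A$137,769.20 + A$2,652,057.10 = A$2,789,826.30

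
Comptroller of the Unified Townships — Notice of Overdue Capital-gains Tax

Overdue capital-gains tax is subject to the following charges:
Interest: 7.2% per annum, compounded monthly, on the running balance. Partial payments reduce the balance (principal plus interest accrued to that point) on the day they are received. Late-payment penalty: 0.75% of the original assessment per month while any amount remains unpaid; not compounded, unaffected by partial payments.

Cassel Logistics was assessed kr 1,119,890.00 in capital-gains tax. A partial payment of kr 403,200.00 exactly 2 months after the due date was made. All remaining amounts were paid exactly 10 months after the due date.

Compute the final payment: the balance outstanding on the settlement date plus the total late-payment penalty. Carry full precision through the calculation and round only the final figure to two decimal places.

Monthly rate = 7.2% ÷ 12 = 0.6%
Balance at month 2: kr 1,119,890.0000 × (1 + 0.006)^2 = kr 1,133,368.9960…
After kr 403,200.00 payment: kr 1,133,368.9960… − kr 403,200.00 = kr 730,168.9960…
Balance at month 10: kr 730,168.9960… × (1 + 0.006)^8 = kr 765,962.0169…
Penalty: 10 × 0.75% × kr 1,119,890.00 = kr 83,991.75
Final settlement = outstanding balance + penalty = kr 765,962.0169… + kr 83,991.75 = kr 849,953.77

kr 849,953.77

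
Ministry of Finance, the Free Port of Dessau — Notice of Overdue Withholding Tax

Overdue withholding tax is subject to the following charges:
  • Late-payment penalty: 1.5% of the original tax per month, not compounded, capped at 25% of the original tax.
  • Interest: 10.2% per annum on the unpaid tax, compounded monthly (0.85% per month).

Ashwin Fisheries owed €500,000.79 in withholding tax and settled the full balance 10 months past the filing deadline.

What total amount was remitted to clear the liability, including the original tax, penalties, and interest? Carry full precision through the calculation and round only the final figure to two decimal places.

Penalty: 10 × 1.5% × €500,000.79 = €75,000.12… (below the 25% cap of €125,000.20…)
Interest: €500,000.79 × ((1 + 0.0085)^10 − 1) = €500,000.79 × 0.0883261… = €44,163.0960…
Total = €500,000.79 + €75,000.1185 + €44,163.0960… = €619,164.00

€619,164.00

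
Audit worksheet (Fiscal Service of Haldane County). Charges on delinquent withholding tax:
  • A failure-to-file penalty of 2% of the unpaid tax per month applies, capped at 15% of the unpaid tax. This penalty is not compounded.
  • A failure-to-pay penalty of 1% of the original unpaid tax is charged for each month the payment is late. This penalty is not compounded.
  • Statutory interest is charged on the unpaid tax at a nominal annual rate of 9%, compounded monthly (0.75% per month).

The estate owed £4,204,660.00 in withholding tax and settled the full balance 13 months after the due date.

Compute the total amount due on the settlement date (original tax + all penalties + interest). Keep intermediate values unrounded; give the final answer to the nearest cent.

£5,810,884.06

Failure-to-file: 13 × 2% × £4,204,660.00 = £1,093,211.60, capped at 15% × £4,204,660.00 = £630,699.00
Failure-to-pay penalty = 1% × £4,204,660.00 × 13 mo = £546,605.80
Interest: £4,204,660.00 × ((1 + 0.0075)^13 − 1) = £4,204,660.00 × 0.1020104… = £428,919.2562…
Total = £4,204,660.00 + £1,177,304.8000 + £428,919.2562… = £5,810,884.06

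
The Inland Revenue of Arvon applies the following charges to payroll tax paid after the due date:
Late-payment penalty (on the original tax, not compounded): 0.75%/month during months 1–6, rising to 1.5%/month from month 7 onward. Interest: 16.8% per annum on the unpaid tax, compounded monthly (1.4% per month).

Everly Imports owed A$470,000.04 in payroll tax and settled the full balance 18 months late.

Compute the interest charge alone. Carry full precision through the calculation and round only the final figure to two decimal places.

Interest: A$470,000.04 × ((1 + 0.014)^18 − 1) = A$470,000.04 × 0.2843494… = A$133,644.2332…

A$133,644.23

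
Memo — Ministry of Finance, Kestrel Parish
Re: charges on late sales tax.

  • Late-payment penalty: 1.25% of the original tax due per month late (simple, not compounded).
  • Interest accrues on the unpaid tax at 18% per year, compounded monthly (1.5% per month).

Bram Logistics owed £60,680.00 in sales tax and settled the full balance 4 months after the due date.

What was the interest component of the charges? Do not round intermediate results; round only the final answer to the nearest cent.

£3,723.54

Interest: £60,680.00 × ((1 + 0.015)^4 − 1) = £60,680.00 × 0.0613636… = £3,723.5403…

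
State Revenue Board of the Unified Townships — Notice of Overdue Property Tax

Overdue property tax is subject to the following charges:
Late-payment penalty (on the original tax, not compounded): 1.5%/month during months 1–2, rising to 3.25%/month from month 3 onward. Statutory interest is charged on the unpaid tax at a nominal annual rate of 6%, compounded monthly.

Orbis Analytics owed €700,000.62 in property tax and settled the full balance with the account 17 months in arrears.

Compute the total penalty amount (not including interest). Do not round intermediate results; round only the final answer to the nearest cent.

Penalty, months 1–2: 2 × 1.5% × €700,000.62 = €21,000.02…
Penalty, months 3–17: 15 × 3.25% × €700,000.62 = €341,250.30…
Total penalty = €21,000.02… + €341,250.30… = €362,250.32

€362,250.32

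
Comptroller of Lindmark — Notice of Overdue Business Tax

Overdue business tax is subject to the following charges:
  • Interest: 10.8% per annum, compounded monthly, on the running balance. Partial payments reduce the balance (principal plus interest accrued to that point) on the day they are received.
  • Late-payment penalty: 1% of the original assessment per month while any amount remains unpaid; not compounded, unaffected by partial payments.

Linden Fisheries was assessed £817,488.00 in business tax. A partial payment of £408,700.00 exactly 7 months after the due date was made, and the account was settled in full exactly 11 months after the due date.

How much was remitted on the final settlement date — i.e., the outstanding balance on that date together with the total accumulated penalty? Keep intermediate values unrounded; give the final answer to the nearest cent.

£568,472.00

Monthly rate = 10.8% ÷ 12 = 0.9%
Balance at month 7: £817,488.0000 × (1 + 0.009)^7 = £870,401.3380…
After £408,700.00 payment: £870,401.3380… − £408,700.00 = £461,701.3380…
Balance at month 11: £461,701.3380… × (1 + 0.009)^4 = £478,548.3224…
Penalty: 11 × 1% × £817,488.00 = £89,923.68
Final settlement = outstanding balance + penalty = £478,548.3224… + £89,923.68 = £568,472.00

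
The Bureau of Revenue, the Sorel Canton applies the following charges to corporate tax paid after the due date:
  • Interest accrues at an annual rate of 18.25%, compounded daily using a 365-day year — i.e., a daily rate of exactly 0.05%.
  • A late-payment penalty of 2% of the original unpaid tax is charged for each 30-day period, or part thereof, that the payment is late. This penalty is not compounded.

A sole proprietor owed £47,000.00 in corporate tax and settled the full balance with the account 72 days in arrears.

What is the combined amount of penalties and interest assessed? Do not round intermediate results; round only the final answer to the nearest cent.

Penalty periods: ⌈72/30⌉ = 3; penalty = 3 × 2% × £47,000.00 = £2,820.00
Interest: £47,000.00 × ((1 + 0.0005)^72 − 1) = £47,000.00 × 0.03664652… = £1,722.3864…
Penalties + interest = £2,820.0000 + £1,722.3864… = £4,542.39

£4,542.39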